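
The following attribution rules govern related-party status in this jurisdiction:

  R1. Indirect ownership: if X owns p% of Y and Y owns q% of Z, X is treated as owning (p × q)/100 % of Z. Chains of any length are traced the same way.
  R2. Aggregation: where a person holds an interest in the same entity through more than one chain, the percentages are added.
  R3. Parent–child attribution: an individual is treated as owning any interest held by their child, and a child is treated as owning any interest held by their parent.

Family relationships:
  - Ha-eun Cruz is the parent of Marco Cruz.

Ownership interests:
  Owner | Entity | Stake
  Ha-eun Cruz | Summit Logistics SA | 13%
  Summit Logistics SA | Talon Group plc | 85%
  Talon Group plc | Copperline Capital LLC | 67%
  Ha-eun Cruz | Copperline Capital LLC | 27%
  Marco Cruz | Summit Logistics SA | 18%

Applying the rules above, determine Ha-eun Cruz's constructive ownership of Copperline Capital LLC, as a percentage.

By parent–child attribution (R3), Ha-eun Cruz is treated as also owning Marco Cruz's interest in Summit Logistics SA, giving 13% + 18% = 31%.
Chain via Summit Logistics SA → Talon Group plc (R1): 31% × 85% × 67% = 17.6545% of Copperline Capital LLC.
Direct interest in Copperline Capital LLC: 27%.
Aggregating (R2): 17.6545% + 27% = 44.6545%.

44.6545%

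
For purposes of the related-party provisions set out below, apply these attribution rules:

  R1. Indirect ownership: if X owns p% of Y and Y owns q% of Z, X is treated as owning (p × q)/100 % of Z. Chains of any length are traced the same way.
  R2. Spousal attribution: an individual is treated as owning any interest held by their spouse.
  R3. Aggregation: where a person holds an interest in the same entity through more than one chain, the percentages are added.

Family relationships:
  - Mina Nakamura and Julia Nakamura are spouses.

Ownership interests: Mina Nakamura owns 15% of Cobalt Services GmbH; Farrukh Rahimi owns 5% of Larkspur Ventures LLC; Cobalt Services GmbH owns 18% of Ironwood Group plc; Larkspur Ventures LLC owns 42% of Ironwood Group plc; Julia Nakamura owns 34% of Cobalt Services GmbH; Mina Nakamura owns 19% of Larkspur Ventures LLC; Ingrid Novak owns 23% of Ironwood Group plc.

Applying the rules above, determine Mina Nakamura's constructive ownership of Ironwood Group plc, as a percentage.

By spousal attribution (R2), Mina Nakamura is treated as also owning Julia Nakamura's interest in Cobalt Services GmbH, giving 15% + 34% = 49%.
Chain via Larkspur Ventures LLC (R1): 19% × 42% = 7.98% of Ironwood Group plc.
Chain via Cobalt Services GmbH (R1): 49% × 18% = 8.82% of Ironwood Group plc.
Aggregating (R3): 7.98% + 8.82% = 16.8%.

16.8%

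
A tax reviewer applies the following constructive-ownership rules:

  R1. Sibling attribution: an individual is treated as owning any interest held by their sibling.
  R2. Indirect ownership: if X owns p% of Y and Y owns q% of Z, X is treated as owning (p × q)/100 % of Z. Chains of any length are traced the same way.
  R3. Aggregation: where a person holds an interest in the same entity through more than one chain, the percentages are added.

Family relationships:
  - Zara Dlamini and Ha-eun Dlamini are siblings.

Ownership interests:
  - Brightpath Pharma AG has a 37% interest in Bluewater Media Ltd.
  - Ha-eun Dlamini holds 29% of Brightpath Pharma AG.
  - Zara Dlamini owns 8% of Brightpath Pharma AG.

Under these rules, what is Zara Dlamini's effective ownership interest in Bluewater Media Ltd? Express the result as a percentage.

13.69%

By sibling attribution (R1), Zara Dlamini is treated as also owning Ha-eun Dlamini's interest in Brightpath Pharma AG, giving 8% + 29% = 37%.
Chain via Brightpath Pharma AG (R2): 37% × 37% = 13.69% of Bluewater Media Ltd.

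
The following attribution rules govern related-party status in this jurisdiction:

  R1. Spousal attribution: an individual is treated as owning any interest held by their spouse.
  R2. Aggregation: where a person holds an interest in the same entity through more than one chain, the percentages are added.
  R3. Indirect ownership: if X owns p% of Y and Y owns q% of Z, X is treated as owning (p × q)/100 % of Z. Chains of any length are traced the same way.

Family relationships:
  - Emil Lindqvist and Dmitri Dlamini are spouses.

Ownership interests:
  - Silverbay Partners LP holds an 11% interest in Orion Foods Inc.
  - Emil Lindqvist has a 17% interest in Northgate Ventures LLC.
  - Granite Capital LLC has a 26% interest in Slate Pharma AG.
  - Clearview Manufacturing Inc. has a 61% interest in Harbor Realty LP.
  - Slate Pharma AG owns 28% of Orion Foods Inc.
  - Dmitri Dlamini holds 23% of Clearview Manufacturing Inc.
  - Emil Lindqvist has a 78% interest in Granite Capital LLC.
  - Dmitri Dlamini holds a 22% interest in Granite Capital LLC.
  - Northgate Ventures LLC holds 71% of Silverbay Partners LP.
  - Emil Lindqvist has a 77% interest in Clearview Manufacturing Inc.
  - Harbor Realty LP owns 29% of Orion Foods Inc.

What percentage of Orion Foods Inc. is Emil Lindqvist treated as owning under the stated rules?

26.2977%

By spousal attribution (R1), Emil Lindqvist is treated as also owning Dmitri Dlamini's interest in Clearview Manufacturing Inc, giving 77% + 23% = 100%.
By spousal attribution (R1), Emil Lindqvist is treated as also owning Dmitri Dlamini's interest in Granite Capital LLC, giving 78% + 22% = 100%.
Chain via Northgate Ventures LLC → Silverbay Partners LP (R3): 17% × 71% × 11% = 1.3277% of Orion Foods Inc.
Chain via Clearview Manufacturing Inc. → Harbor Realty LP (R3): 100% × 61% × 29% = 17.69% of Orion Foods Inc.
Chain via Granite Capital LLC → Slate Pharma AG (R3): 100% × 26% × 28% = 7.28% of Orion Foods Inc.
Aggregating (R2): 1.3277% + 17.69% + 7.28% = 26.2977%.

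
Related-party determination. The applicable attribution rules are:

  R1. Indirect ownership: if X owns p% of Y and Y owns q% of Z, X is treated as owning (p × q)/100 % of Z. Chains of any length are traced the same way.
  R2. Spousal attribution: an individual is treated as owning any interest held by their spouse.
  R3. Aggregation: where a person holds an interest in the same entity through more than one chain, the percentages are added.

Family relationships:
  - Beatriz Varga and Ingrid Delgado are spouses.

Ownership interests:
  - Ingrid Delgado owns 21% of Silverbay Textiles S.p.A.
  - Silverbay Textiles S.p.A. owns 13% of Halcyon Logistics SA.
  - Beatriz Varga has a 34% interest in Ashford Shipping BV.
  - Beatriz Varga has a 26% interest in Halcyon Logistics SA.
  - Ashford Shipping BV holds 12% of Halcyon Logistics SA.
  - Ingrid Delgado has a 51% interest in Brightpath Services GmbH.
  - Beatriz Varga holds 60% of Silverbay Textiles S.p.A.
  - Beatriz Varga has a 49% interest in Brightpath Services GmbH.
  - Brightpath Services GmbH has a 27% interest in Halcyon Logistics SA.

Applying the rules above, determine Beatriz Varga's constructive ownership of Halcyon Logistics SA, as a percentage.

67.61%

By spousal attribution (R2), Beatriz Varga is treated as also owning Ingrid Delgado's interest in Brightpath Services GmbH, giving 49% + 51% = 100%.
By spousal attribution (R2), Beatriz Varga is treated as also owning Ingrid Delgado's interest in Silverbay Textiles S.p.A, giving 60% + 21% = 81%.
Chain via Brightpath Services GmbH (R1): 100% × 27% = 27% of Halcyon Logistics SA.
Chain via Ashford Shipping BV (R1): 34% × 12% = 4.08% of Halcyon Logistics SA.
Chain via Silverbay Textiles S.p.A. (R1): 81% × 13% = 10.53% of Halcyon Logistics SA.
Direct interest in Halcyon Logistics SA: 26%.
Aggregating (R3): 27% + 4.08% + 10.53% + 26% = 67.61%.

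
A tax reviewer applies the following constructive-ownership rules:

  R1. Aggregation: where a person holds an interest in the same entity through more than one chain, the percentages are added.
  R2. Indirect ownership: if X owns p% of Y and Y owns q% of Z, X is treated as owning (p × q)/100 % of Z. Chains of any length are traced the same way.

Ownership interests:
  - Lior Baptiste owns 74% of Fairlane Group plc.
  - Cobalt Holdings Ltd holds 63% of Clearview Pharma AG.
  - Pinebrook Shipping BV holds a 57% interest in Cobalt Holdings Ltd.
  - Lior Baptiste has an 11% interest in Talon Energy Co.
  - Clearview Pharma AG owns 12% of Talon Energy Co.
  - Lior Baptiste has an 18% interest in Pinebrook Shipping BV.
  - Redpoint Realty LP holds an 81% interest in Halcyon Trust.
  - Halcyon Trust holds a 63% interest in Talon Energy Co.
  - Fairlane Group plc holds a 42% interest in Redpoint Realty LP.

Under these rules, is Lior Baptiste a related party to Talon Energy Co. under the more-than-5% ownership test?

Yes

Chain via Fairlane Group plc → Redpoint Realty LP → Halcyon Trust (R2): 74% × 42% × 81% × 63% = 15.860124% of Talon Energy Co.
Chain via Pinebrook Shipping BV → Cobalt Holdings Ltd → Clearview Pharma AG (R2): 18% × 57% × 63% × 12% = 0.775656% of Talon Energy Co.
Direct interest in Talon Energy Co: 11%.
Aggregating (R1): 15.860124% + 0.775656% + 11% = 27.63578%.
27.63578% exceeds the 5% threshold, so Lior is a related party to Talon Energy Co.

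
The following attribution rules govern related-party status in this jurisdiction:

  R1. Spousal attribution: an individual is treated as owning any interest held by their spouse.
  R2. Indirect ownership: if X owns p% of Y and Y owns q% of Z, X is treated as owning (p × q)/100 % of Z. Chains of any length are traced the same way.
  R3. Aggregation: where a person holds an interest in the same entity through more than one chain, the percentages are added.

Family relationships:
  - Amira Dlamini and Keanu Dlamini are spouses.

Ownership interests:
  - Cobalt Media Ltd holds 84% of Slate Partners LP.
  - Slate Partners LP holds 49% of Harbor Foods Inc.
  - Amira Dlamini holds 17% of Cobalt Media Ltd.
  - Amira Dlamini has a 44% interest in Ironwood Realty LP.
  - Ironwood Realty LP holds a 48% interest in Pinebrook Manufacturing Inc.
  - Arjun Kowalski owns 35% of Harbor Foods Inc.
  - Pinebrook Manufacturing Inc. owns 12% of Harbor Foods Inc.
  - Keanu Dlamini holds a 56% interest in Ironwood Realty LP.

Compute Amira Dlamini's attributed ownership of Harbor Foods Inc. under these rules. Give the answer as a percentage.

12.7572%

By spousal attribution (R1), Amira Dlamini is treated as also owning Keanu Dlamini's interest in Ironwood Realty LP, giving 44% + 56% = 100%.
Chain via Ironwood Realty LP → Pinebrook Manufacturing Inc. (R2): 100% × 48% × 12% = 5.76% of Harbor Foods Inc.
Chain via Cobalt Media Ltd → Slate Partners LP (R2): 17% × 84% × 49% = 6.9972% of Harbor Foods Inc.
Aggregating (R3): 5.76% + 6.9972% = 12.7572%.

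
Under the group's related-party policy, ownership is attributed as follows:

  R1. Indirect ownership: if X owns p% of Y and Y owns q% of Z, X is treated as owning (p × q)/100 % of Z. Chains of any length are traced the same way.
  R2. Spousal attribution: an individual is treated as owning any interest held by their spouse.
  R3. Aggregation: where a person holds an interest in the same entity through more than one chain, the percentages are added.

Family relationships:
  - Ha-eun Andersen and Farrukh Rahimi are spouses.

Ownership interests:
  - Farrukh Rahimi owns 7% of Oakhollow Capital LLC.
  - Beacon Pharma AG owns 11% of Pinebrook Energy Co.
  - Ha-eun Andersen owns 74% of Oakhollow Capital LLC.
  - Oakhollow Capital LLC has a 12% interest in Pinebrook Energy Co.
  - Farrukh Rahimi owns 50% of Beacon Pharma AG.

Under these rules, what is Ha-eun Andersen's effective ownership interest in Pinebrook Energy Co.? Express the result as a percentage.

By spousal attribution (R2), Ha-eun Andersen is treated as also owning Farrukh Rahimi's interest in Oakhollow Capital LLC, giving 74% + 7% = 81%.
By spousal attribution (R2), Ha-eun Andersen is treated as owning Farrukh Rahimi's 50% interest in Beacon Pharma AG.
Chain via Oakhollow Capital LLC (R1): 81% × 12% = 9.72% of Pinebrook Energy Co.
Chain via Beacon Pharma AG (R1): 50% × 11% = 5.5% of Pinebrook Energy Co.
Aggregating (R3): 9.72% + 5.5% = 15.22%.

15.22%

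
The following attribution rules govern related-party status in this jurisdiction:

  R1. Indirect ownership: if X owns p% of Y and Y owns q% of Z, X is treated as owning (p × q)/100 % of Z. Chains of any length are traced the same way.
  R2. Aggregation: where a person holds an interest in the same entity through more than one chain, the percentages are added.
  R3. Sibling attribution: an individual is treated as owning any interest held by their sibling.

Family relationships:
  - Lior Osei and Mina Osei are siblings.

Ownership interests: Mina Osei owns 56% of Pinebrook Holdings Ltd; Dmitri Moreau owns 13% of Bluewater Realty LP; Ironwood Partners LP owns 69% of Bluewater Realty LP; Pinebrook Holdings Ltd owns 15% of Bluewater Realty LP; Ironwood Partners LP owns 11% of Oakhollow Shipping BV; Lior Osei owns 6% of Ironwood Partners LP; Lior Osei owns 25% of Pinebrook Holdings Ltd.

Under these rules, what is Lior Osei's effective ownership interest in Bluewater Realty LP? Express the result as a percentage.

By sibling attribution (R3), Lior Osei is treated as also owning Mina Osei's interest in Pinebrook Holdings Ltd, giving 25% + 56% = 81%.
Chain via Ironwood Partners LP (R1): 6% × 69% = 4.14% of Bluewater Realty LP.
Chain via Pinebrook Holdings Ltd (R1): 81% × 15% = 12.15% of Bluewater Realty LP.
Aggregating (R2): 4.14% + 12.15% = 16.29%.

16.29%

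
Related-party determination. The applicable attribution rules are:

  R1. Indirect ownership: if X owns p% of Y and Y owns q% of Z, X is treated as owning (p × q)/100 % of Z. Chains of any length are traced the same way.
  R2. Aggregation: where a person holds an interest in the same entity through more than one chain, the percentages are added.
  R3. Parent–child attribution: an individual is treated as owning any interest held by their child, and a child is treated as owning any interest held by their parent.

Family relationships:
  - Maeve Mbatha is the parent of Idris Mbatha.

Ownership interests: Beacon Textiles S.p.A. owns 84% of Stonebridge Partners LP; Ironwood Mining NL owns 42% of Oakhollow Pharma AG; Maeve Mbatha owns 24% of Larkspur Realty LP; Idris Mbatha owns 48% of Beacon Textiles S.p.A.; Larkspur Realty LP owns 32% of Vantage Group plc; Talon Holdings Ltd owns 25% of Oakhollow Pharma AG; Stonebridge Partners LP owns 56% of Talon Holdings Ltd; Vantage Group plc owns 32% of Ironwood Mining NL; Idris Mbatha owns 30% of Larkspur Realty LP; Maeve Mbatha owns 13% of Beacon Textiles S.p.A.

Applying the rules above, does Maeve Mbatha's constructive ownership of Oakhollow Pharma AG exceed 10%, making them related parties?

No

By parent–child attribution (R3), Maeve Mbatha is treated as also owning Idris Mbatha's interest in Beacon Textiles S.p.A, giving 13% + 48% = 61%.
By parent–child attribution (R3), Maeve Mbatha is treated as also owning Idris Mbatha's interest in Larkspur Realty LP, giving 24% + 30% = 54%.
Chain via Beacon Textiles S.p.A. → Stonebridge Partners LP → Talon Holdings Ltd (R1): 61% × 84% × 56% × 25% = 7.1736% of Oakhollow Pharma AG.
Chain via Larkspur Realty LP → Vantage Group plc → Ironwood Mining NL (R1): 54% × 32% × 32% × 42% = 2.322432% of Oakhollow Pharma AG.
Aggregating (R2): 7.1736% + 2.322432% = 9.496032%.
9.496032% does not exceed the 10% threshold, so Maeve is not a related party to Oakhollow Pharma AG.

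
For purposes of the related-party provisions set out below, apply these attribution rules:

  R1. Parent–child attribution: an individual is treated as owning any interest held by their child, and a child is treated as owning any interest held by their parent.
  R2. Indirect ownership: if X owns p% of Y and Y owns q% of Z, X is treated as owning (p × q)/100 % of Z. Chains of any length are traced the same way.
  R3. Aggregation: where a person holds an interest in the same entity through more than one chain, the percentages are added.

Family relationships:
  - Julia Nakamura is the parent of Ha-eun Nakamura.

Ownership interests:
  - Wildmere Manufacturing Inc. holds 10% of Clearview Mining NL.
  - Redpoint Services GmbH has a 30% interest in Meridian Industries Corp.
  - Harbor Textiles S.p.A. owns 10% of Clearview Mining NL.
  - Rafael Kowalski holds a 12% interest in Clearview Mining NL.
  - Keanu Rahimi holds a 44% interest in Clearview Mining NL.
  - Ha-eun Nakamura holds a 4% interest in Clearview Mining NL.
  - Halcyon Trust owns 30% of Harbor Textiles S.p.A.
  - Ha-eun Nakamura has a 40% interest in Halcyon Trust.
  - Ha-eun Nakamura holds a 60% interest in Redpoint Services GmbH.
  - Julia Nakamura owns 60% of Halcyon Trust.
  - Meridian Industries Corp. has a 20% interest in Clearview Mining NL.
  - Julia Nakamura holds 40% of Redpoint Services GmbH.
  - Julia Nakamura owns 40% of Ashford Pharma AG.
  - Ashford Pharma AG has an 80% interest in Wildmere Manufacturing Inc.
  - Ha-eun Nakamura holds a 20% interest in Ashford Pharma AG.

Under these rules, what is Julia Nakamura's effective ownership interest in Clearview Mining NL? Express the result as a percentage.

By parent–child attribution (R1), Julia Nakamura is treated as also owning Ha-eun Nakamura's interest in Ashford Pharma AG, giving 40% + 20% = 60%.
By parent–child attribution (R1), Julia Nakamura is treated as also owning Ha-eun Nakamura's interest in Halcyon Trust, giving 60% + 40% = 100%.
By parent–child attribution (R1), Julia Nakamura is treated as also owning Ha-eun Nakamura's interest in Redpoint Services GmbH, giving 40% + 60% = 100%.
By parent–child attribution (R1), Julia Nakamura is treated as owning Ha-eun Nakamura's 4% interest in Clearview Mining NL.
Chain via Ashford Pharma AG → Wildmere Manufacturing Inc. (R2): 60% × 80% × 10% = 4.8% of Clearview Mining NL.
Chain via Halcyon Trust → Harbor Textiles S.p.A. (R2): 100% × 30% × 10% = 3% of Clearview Mining NL.
Chain via Redpoint Services GmbH → Meridian Industries Corp. (R2): 100% × 30% × 20% = 6% of Clearview Mining NL.
Direct interest in Clearview Mining NL: 4%.
Aggregating (R3): 4.8% + 3% + 6% + 4% = 17.8%.

17.8%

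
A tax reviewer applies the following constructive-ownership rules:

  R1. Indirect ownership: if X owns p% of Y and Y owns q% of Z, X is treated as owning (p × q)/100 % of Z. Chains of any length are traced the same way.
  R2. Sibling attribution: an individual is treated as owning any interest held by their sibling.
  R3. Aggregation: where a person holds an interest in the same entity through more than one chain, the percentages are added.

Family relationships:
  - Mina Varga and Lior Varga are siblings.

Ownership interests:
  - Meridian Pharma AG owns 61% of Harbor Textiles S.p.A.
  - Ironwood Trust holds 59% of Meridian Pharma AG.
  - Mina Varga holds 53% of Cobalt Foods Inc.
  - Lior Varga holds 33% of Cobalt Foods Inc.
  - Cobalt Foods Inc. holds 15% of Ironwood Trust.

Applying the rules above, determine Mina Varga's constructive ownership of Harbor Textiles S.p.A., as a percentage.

4.64271%

By sibling attribution (R2), Mina Varga is treated as also owning Lior Varga's interest in Cobalt Foods Inc, giving 53% + 33% = 86%.
Chain via Cobalt Foods Inc. → Ironwood Trust → Meridian Pharma AG (R1): 86% × 15% × 59% × 61% = 4.64271% of Harbor Textiles S.p.A.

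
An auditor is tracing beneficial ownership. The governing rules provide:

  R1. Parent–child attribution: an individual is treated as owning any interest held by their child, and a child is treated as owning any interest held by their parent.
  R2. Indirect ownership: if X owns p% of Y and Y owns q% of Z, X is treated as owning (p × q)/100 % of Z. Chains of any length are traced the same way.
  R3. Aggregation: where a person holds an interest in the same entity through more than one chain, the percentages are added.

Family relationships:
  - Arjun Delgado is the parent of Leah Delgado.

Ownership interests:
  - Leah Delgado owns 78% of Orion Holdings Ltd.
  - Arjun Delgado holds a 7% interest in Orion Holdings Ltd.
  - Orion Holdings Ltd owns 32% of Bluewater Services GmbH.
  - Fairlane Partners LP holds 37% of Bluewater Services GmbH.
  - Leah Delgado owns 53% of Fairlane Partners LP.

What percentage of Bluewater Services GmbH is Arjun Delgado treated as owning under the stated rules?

By parent–child attribution (R1), Arjun Delgado is treated as also owning Leah Delgado's interest in Orion Holdings Ltd, giving 7% + 78% = 85%.
By parent–child attribution (R1), Arjun Delgado is treated as owning Leah Delgado's 53% interest in Fairlane Partners LP.
Chain via Orion Holdings Ltd (R2): 85% × 32% = 27.2% of Bluewater Services GmbH.
Chain via Fairlane Partners LP (R2): 53% × 37% = 19.61% of Bluewater Services GmbH.
Aggregating (R3): 27.2% + 19.61% = 46.81%.

46.81%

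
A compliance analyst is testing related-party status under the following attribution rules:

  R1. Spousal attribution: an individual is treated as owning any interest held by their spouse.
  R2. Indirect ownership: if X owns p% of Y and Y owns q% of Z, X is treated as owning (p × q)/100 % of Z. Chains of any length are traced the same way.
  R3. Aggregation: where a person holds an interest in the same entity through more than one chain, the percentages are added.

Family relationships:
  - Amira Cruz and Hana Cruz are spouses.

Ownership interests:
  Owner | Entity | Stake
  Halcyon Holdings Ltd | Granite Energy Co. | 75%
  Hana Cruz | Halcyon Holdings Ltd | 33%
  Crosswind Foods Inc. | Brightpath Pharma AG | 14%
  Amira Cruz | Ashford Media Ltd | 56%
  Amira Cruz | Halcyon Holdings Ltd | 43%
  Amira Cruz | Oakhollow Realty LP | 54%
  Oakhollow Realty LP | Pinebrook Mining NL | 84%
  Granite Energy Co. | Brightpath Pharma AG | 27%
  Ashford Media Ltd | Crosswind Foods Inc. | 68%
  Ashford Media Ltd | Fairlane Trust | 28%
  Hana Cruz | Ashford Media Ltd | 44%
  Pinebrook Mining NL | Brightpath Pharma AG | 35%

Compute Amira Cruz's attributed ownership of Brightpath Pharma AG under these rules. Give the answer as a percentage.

40.786%

By spousal attribution (R1), Amira Cruz is treated as also owning Hana Cruz's interest in Halcyon Holdings Ltd, giving 43% + 33% = 76%.
By spousal attribution (R1), Amira Cruz is treated as also owning Hana Cruz's interest in Ashford Media Ltd, giving 56% + 44% = 100%.
Chain via Halcyon Holdings Ltd → Granite Energy Co. (R2): 76% × 75% × 27% = 15.39% of Brightpath Pharma AG.
Chain via Ashford Media Ltd → Crosswind Foods Inc. (R2): 100% × 68% × 14% = 9.52% of Brightpath Pharma AG.
Chain via Oakhollow Realty LP → Pinebrook Mining NL (R2): 54% × 84% × 35% = 15.876% of Brightpath Pharma AG.
Aggregating (R3): 15.39% + 9.52% + 15.876% = 40.786%.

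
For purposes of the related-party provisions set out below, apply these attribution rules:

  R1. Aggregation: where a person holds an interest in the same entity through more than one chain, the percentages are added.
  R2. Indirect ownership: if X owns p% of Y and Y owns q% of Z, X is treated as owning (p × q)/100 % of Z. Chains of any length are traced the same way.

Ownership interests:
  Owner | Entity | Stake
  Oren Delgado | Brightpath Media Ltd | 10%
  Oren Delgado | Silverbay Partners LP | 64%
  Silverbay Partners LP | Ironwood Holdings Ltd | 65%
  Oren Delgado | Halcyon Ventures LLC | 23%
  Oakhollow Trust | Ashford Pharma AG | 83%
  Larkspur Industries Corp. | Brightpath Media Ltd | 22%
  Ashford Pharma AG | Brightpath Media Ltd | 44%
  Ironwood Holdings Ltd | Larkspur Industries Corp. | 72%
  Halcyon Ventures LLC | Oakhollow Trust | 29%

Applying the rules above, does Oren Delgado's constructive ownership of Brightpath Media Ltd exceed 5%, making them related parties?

Chain via Silverbay Partners LP → Ironwood Holdings Ltd → Larkspur Industries Corp. (R2): 64% × 65% × 72% × 22% = 6.58944% of Brightpath Media Ltd.
Chain via Halcyon Ventures LLC → Oakhollow Trust → Ashford Pharma AG (R2): 23% × 29% × 83% × 44% = 2.435884% of Brightpath Media Ltd.
Direct interest in Brightpath Media Ltd: 10%.
Aggregating (R1): 6.58944% + 2.435884% + 10% = 19.025324%.
19.025324% exceeds the 5% threshold, so Oren is a related party to Brightpath Media Ltd.

Yes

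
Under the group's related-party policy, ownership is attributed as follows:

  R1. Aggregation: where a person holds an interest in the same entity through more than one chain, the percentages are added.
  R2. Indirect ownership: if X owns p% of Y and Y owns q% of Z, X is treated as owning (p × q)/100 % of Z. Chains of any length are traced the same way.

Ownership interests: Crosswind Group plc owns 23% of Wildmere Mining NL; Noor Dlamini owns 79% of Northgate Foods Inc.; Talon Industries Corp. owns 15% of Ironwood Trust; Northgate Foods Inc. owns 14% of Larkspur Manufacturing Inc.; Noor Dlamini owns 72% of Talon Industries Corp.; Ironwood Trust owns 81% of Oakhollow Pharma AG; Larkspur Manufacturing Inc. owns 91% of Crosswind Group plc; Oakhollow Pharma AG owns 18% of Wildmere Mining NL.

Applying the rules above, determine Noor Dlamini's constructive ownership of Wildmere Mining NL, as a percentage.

Chain via Northgate Foods Inc. → Larkspur Manufacturing Inc. → Crosswind Group plc (R2): 79% × 14% × 91% × 23% = 2.314858% of Wildmere Mining NL.
Chain via Talon Industries Corp. → Ironwood Trust → Oakhollow Pharma AG (R2): 72% × 15% × 81% × 18% = 1.57464% of Wildmere Mining NL.
Aggregating (R1): 2.314858% + 1.57464% = 3.889498%.

3.889498%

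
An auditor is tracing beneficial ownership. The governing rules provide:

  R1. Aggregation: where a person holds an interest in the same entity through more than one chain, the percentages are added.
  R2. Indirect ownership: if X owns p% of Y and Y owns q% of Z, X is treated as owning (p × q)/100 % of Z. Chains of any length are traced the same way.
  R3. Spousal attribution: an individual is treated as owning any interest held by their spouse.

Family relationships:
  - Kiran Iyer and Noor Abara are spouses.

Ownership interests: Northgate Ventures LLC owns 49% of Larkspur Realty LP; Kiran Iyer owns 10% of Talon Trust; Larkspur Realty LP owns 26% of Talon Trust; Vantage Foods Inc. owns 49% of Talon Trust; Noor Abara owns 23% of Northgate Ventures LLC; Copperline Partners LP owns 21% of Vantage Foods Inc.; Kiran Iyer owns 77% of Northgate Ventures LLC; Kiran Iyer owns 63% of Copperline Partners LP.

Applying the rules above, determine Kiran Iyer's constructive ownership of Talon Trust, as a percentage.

By spousal attribution (R3), Kiran Iyer is treated as also owning Noor Abara's interest in Northgate Ventures LLC, giving 77% + 23% = 100%.
Chain via Copperline Partners LP → Vantage Foods Inc. (R2): 63% × 21% × 49% = 6.4827% of Talon Trust.
Chain via Northgate Ventures LLC → Larkspur Realty LP (R2): 100% × 49% × 26% = 12.74% of Talon Trust.
Direct interest in Talon Trust: 10%.
Aggregating (R1): 6.4827% + 12.74% + 10% = 29.2227%.

29.2227%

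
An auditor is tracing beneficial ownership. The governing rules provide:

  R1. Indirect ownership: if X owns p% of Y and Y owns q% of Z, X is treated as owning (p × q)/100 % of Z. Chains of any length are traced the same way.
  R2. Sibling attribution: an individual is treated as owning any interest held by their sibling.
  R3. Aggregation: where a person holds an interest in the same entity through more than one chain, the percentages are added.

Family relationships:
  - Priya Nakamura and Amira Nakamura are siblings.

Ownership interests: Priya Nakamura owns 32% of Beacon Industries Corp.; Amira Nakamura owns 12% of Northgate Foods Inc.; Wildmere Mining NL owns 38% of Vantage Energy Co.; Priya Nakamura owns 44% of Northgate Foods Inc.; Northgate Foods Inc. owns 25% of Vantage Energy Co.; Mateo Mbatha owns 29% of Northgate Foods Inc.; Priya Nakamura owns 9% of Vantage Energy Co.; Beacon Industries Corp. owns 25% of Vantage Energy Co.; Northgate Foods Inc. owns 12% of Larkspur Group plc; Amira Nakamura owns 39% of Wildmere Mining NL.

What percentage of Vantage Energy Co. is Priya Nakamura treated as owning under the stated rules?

45.82%

By sibling attribution (R2), Priya Nakamura is treated as also owning Amira Nakamura's interest in Northgate Foods Inc, giving 44% + 12% = 56%.
By sibling attribution (R2), Priya Nakamura is treated as owning Amira Nakamura's 39% interest in Wildmere Mining NL.
Chain via Beacon Industries Corp. (R1): 32% × 25% = 8% of Vantage Energy Co.
Chain via Northgate Foods Inc. (R1): 56% × 25% = 14% of Vantage Energy Co.
Direct interest in Vantage Energy Co: 9%.
Chain via Wildmere Mining NL (R1): 39% × 38% = 14.82% of Vantage Energy Co.
Aggregating (R3): 8% + 14% + 9% + 14.82% = 45.82%.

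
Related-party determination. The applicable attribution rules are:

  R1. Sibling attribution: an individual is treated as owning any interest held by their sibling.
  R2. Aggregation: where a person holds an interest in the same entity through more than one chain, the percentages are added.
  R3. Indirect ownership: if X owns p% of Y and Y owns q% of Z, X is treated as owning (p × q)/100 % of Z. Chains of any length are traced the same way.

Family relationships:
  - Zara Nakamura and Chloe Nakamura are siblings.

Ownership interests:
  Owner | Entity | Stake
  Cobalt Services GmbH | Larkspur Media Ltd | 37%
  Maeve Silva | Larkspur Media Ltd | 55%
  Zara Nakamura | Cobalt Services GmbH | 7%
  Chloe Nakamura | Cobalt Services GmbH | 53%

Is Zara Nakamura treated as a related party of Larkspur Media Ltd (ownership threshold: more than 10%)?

By sibling attribution (R1), Zara Nakamura is treated as also owning Chloe Nakamura's interest in Cobalt Services GmbH, giving 7% + 53% = 60%.
Chain via Cobalt Services GmbH (R3): 60% × 37% = 22.2% of Larkspur Media Ltd.
22.2% exceeds the 10% threshold, so Zara is a related party to Larkspur Media Ltd.

Yes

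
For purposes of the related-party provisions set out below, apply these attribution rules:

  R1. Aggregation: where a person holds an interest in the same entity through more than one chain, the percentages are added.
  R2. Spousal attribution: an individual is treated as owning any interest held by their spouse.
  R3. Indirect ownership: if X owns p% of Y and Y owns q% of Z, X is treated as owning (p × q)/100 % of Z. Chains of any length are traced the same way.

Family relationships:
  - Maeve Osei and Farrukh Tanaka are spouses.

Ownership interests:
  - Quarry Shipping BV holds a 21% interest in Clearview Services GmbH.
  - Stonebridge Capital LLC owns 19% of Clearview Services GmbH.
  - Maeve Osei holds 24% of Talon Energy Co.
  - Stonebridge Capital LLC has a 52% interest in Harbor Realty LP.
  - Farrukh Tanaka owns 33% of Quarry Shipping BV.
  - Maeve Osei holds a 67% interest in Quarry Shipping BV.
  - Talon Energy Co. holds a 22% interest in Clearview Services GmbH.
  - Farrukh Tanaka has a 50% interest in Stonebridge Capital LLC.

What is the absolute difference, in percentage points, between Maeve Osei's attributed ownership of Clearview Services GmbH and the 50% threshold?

14.22

By spousal attribution (R2), Maeve Osei is treated as also owning Farrukh Tanaka's interest in Quarry Shipping BV, giving 67% + 33% = 100%.
By spousal attribution (R2), Maeve Osei is treated as owning Farrukh Tanaka's 50% interest in Stonebridge Capital LLC.
Chain via Quarry Shipping BV (R3): 100% × 21% = 21% of Clearview Services GmbH.
Chain via Talon Energy Co. (R3): 24% × 22% = 5.28% of Clearview Services GmbH.
Chain via Stonebridge Capital LLC (R3): 50% × 19% = 9.5% of Clearview Services GmbH.
Aggregating (R1): 21% + 5.28% + 9.5% = 35.78%.
35.78% falls short of the 50% threshold by 14.22 percentage points.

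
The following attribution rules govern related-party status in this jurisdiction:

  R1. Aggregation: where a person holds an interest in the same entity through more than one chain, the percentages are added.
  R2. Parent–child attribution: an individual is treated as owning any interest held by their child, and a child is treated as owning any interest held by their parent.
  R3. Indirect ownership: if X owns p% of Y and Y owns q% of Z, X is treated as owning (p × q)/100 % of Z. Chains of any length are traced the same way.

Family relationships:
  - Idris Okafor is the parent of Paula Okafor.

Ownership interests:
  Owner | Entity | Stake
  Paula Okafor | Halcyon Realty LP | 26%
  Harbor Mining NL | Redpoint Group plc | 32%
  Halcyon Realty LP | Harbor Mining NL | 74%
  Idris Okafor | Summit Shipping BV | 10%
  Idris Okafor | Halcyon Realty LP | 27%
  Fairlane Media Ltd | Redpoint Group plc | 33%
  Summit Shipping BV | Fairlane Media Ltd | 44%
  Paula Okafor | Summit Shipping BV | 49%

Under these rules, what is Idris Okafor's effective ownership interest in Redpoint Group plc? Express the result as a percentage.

21.1172%

By parent–child attribution (R2), Idris Okafor is treated as also owning Paula Okafor's interest in Halcyon Realty LP, giving 27% + 26% = 53%.
By parent–child attribution (R2), Idris Okafor is treated as also owning Paula Okafor's interest in Summit Shipping BV, giving 10% + 49% = 59%.
Chain via Halcyon Realty LP → Harbor Mining NL (R3): 53% × 74% × 32% = 12.5504% of Redpoint Group plc.
Chain via Summit Shipping BV → Fairlane Media Ltd (R3): 59% × 44% × 33% = 8.5668% of Redpoint Group plc.
Aggregating (R1): 12.5504% + 8.5668% = 21.1172%.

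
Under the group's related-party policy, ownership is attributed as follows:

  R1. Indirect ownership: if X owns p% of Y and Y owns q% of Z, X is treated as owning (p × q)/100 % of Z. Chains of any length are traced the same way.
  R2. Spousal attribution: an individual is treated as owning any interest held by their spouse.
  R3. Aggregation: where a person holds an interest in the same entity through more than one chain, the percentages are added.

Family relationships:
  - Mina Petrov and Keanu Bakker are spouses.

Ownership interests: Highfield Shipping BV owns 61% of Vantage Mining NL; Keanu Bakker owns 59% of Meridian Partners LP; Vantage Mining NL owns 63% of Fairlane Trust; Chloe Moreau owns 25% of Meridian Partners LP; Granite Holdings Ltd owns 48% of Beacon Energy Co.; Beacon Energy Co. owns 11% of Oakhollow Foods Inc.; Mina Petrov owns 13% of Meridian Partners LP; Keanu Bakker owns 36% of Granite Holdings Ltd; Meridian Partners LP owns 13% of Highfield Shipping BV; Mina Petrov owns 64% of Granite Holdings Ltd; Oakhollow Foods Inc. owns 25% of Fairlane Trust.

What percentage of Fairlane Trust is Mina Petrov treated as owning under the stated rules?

4.917048%

By spousal attribution (R2), Mina Petrov is treated as also owning Keanu Bakker's interest in Meridian Partners LP, giving 13% + 59% = 72%.
By spousal attribution (R2), Mina Petrov is treated as also owning Keanu Bakker's interest in Granite Holdings Ltd, giving 64% + 36% = 100%.
Chain via Meridian Partners LP → Highfield Shipping BV → Vantage Mining NL (R1): 72% × 13% × 61% × 63% = 3.597048% of Fairlane Trust.
Chain via Granite Holdings Ltd → Beacon Energy Co. → Oakhollow Foods Inc. (R1): 100% × 48% × 11% × 25% = 1.32% of Fairlane Trust.
Aggregating (R3): 3.597048% + 1.32% = 4.917048%.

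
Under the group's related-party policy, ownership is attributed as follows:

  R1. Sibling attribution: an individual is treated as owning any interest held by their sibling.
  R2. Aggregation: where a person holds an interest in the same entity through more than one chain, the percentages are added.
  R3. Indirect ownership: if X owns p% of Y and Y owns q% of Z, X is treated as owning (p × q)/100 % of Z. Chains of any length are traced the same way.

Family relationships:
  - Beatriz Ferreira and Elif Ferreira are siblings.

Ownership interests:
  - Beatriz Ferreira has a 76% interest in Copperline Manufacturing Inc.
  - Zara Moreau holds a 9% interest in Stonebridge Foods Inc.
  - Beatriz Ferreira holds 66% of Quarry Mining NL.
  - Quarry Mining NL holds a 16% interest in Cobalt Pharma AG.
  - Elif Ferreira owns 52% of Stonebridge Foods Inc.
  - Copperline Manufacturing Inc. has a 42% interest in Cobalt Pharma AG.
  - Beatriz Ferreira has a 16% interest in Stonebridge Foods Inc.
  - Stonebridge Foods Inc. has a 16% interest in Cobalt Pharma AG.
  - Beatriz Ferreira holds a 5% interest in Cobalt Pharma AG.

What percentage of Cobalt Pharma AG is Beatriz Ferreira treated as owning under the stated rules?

58.36%

By sibling attribution (R1), Beatriz Ferreira is treated as also owning Elif Ferreira's interest in Stonebridge Foods Inc, giving 16% + 52% = 68%.
Chain via Copperline Manufacturing Inc. (R3): 76% × 42% = 31.92% of Cobalt Pharma AG.
Chain via Quarry Mining NL (R3): 66% × 16% = 10.56% of Cobalt Pharma AG.
Chain via Stonebridge Foods Inc. (R3): 68% × 16% = 10.88% of Cobalt Pharma AG.
Direct interest in Cobalt Pharma AG: 5%.
Aggregating (R2): 31.92% + 10.56% + 10.88% + 5% = 58.36%.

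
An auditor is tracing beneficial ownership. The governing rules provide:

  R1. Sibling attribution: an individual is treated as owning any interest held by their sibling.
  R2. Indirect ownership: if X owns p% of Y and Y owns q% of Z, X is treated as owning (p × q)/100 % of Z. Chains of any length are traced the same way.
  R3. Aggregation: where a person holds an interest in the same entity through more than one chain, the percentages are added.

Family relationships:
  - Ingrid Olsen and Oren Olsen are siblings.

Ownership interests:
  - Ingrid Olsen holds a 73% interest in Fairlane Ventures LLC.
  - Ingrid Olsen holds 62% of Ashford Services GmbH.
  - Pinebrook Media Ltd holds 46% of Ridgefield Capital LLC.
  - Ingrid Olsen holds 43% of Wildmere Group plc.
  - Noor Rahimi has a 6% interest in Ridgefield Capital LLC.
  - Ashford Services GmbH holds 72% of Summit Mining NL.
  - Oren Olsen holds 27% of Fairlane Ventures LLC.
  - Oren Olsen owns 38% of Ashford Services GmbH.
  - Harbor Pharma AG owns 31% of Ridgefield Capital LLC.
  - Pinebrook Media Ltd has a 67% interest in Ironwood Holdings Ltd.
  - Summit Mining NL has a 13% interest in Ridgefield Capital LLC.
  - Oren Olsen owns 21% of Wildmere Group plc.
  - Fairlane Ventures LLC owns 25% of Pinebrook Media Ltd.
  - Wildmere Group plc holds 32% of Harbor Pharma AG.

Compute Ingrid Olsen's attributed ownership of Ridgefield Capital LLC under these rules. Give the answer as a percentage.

27.2088%

By sibling attribution (R1), Ingrid Olsen is treated as also owning Oren Olsen's interest in Fairlane Ventures LLC, giving 73% + 27% = 100%.
By sibling attribution (R1), Ingrid Olsen is treated as also owning Oren Olsen's interest in Wildmere Group plc, giving 43% + 21% = 64%.
By sibling attribution (R1), Ingrid Olsen is treated as also owning Oren Olsen's interest in Ashford Services GmbH, giving 62% + 38% = 100%.
Chain via Fairlane Ventures LLC → Pinebrook Media Ltd (R2): 100% × 25% × 46% = 11.5% of Ridgefield Capital LLC.
Chain via Wildmere Group plc → Harbor Pharma AG (R2): 64% × 32% × 31% = 6.3488% of Ridgefield Capital LLC.
Chain via Ashford Services GmbH → Summit Mining NL (R2): 100% × 72% × 13% = 9.36% of Ridgefield Capital LLC.
Aggregating (R3): 11.5% + 6.3488% + 9.36% = 27.2088%.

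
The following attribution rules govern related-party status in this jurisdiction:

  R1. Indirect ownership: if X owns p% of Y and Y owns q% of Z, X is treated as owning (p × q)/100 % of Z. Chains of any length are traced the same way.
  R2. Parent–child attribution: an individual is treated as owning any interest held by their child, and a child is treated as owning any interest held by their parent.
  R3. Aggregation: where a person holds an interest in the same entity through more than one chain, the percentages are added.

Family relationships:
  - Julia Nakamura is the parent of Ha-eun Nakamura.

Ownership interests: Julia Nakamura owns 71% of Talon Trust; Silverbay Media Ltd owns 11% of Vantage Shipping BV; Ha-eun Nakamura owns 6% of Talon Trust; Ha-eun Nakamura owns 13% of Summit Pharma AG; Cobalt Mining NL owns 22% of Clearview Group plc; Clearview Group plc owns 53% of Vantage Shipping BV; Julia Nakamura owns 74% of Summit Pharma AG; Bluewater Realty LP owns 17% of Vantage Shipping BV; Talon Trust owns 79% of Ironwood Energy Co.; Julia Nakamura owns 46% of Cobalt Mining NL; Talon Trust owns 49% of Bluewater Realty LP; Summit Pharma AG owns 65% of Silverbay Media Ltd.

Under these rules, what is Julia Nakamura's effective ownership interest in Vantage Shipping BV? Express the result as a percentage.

17.9982%

By parent–child attribution (R2), Julia Nakamura is treated as also owning Ha-eun Nakamura's interest in Talon Trust, giving 71% + 6% = 77%.
By parent–child attribution (R2), Julia Nakamura is treated as also owning Ha-eun Nakamura's interest in Summit Pharma AG, giving 74% + 13% = 87%.
Chain via Talon Trust → Bluewater Realty LP (R1): 77% × 49% × 17% = 6.4141% of Vantage Shipping BV.
Chain via Summit Pharma AG → Silverbay Media Ltd (R1): 87% × 65% × 11% = 6.2205% of Vantage Shipping BV.
Chain via Cobalt Mining NL → Clearview Group plc (R1): 46% × 22% × 53% = 5.3636% of Vantage Shipping BV.
Aggregating (R3): 6.4141% + 6.2205% + 5.3636% = 17.9982%.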